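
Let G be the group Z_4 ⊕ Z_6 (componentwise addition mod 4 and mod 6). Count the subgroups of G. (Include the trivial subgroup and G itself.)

|G| = 24, so by Lagrange every subgroup order divides 24. Divisors: 1, 2, 3, 4, 6, 8, 12, 24.
Subgroups by order — order 1: 1; order 2: 3; order 3: 1; order 4: 3; order 6: 3; order 8: 1; order 12: 3; order 24: 1.
Total: 1 + 3 + 1 + 3 + 3 + 1 + 3 + 1 = 16.

16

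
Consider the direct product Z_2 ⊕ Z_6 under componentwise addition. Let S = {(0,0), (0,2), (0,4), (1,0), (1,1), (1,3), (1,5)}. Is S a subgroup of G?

No

|S| = 7 does not divide |G| = 12, so by Lagrange S is not a subgroup.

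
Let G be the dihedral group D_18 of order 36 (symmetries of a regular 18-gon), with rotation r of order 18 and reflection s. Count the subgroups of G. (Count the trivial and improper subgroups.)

|G| = 36, so by Lagrange every subgroup order divides 36. Divisors: 1, 2, 3, 4, 6, 9, 12, 18, 36.
Subgroups by order — order 1: 1; order 2: 19; order 3: 1; order 4: 9; order 6: 7; order 9: 1; order 12: 3; order 18: 3; order 36: 1.
Total: 1 + 19 + 1 + 9 + 7 + 1 + 3 + 3 + 1 = 45.

45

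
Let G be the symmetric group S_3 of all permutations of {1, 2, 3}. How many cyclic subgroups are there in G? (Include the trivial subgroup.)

5

Each element a generates a cyclic subgroup ⟨a⟩; distinct elements may generate the same one (a cyclic group of order d has φ(d) generators).
Cyclic subgroups by order — order 1: 1; order 2: 3; order 3: 1.
Total: 5.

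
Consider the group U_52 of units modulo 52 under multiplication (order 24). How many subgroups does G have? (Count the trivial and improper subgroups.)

16

|G| = 24, so by Lagrange every subgroup order divides 24. Divisors: 1, 2, 3, 4, 6, 8, 12, 24.
Subgroups by order — order 1: 1; order 2: 3; order 3: 1; order 4: 3; order 6: 3; order 8: 1; order 12: 3; order 24: 1.
Total: 1 + 3 + 1 + 3 + 3 + 1 + 3 + 1 = 16.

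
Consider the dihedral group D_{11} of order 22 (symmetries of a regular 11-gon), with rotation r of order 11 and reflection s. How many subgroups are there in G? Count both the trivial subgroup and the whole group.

14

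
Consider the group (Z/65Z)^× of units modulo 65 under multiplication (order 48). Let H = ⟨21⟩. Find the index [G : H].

|⟨21⟩| = 4 and |G| = 48.
By Lagrange, [G : H] = |G|/|H| = 48/4 = 12.

12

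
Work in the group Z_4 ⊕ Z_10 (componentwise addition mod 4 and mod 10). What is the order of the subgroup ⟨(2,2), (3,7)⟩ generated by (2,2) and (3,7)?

20

|⟨(2,2)⟩| = 10 and |⟨(3,7)⟩| = 20, so |H| is a multiple of lcm(10, 20) = 20 and divides |G| = 40.
Closing under the operation: H = {(0,0), (0,2), (0,4), (0,6), (0,8), (1,1), (1,3), (1,5), (1,7), (1,9), (2,0), (2,2), (2,4), (2,6), (2,8), (3,1), (3,3), (3,5), (3,7), (3,9)}, so |H| = 20.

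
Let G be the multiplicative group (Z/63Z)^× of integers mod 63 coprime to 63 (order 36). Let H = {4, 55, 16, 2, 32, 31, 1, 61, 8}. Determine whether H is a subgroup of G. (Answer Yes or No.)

No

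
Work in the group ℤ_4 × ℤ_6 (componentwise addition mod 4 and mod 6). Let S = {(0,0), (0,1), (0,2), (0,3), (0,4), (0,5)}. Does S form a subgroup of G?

Yes

|S| = 6 divides |G| = 24, consistent with Lagrange.
S contains the identity, every element's inverse is in S, and S is closed under +: it is a subgroup.
In fact S = ⟨(0,1)⟩.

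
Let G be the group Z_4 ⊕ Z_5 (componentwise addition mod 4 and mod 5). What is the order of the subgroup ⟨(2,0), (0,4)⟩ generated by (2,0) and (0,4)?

|⟨(2,0)⟩| = 2 and |⟨(0,4)⟩| = 5, so |H| is a multiple of lcm(2, 5) = 10 and divides |G| = 20.
Closing under the operation: H = {(0,0), (0,1), (0,2), (0,3), (0,4), (2,0), (2,1), (2,2), (2,3), (2,4)}, so |H| = 10.

10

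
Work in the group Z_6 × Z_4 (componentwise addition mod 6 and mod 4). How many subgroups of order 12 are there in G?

3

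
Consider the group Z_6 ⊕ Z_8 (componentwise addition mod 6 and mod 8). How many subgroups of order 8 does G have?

|G| = 48 and 8 | 48, so subgroups of order 8 are possible by Lagrange.
The subgroups of order 8 are: {(0,0), (0,1), (0,2), (0,3), (0,4), (0,5), (0,6), (0,7)}; {(0,0), (0,2), (0,4), (0,6), (3,0), (3,2), (3,4), (3,6)}; {(0,0), (0,2), (0,4), (0,6), (3,1), (3,3), (3,5), (3,7)}.
So G has 3 subgroups of order 8.

3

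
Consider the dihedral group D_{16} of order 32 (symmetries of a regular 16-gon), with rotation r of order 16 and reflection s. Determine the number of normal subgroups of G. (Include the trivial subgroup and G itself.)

8

G has 36 subgroups. Checking conjugation-invariance by order — order 1: 1/1 normal; order 2: 1/17 normal; order 4: 1/9 normal; order 8: 1/5 normal; order 16: 3/3 normal; order 32: 1/1 normal.
Total normal subgroups: 8.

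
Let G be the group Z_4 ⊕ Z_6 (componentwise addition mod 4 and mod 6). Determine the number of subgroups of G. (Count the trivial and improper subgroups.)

16

|G| = 24, so by Lagrange every subgroup order divides 24. Divisors: 1, 2, 3, 4, 6, 8, 12, 24.
Subgroups by order — order 1: 1; order 2: 3; order 3: 1; order 4: 3; order 6: 3; order 8: 1; order 12: 3; order 24: 1.
Total: 1 + 3 + 1 + 3 + 3 + 1 + 3 + 1 = 16.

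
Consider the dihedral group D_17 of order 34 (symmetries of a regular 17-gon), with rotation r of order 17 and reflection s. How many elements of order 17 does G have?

Enumerating element orders in G gives 16 elements of order 17.

16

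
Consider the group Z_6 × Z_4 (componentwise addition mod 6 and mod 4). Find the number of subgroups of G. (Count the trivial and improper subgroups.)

16

|G| = 24, so by Lagrange every subgroup order divides 24. Divisors: 1, 2, 3, 4, 6, 8, 12, 24.
Subgroups by order — order 1: 1; order 2: 3; order 3: 1; order 4: 3; order 6: 3; order 8: 1; order 12: 3; order 24: 1.
Total: 1 + 3 + 1 + 3 + 3 + 1 + 3 + 1 = 16.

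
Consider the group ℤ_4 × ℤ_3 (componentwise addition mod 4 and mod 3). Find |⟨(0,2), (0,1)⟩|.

3

|⟨(0,2)⟩| = 3 and |⟨(0,1)⟩| = 3, so |H| is a multiple of lcm(3, 3) = 3 and divides |G| = 12.
Closing under the operation: H = {(0,0), (0,1), (0,2)}, so |H| = 3.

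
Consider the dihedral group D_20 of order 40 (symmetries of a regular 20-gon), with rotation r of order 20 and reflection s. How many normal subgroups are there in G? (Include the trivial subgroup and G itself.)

G has 48 subgroups. Checking conjugation-invariance by order — order 1: 1/1 normal; order 2: 1/21 normal; order 4: 1/11 normal; order 5: 1/1 normal; order 8: 0/5 normal; order 10: 1/5 normal; order 20: 3/3 normal; order 40: 1/1 normal.
Total normal subgroups: 9.

9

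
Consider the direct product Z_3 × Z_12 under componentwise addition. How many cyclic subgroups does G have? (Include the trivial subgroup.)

Group the elements of G by the cyclic subgroup they generate; each cyclic subgroup of order d accounts for φ(d) elements.
Cyclic subgroups by order — order 1: 1; order 2: 1; order 3: 4; order 4: 1; order 6: 4; order 12: 4.
Total: 15.

15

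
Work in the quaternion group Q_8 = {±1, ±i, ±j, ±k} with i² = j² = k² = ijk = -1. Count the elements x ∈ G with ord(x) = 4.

6

The elements of order 4 are: i, -i, j, -j, k, -k.
That's 6.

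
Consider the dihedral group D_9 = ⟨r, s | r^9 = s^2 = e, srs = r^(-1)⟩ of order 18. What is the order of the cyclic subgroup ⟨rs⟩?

Computing powers of rs: the smallest k with (rs)^k = e is k = 2.

2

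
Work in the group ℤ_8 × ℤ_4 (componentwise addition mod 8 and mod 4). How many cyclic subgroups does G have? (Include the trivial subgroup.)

Group the elements of G by the cyclic subgroup they generate; each cyclic subgroup of order d accounts for φ(d) elements.
Cyclic subgroups by order — order 1: 1; order 2: 3; order 4: 6; order 8: 4.
Total: 14.

14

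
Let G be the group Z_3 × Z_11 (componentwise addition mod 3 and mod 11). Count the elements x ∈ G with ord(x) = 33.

An element (a,b) has order lcm(ord(a), ord(b)); count pairs with lcm equal to 33.
Enumerating gives 20 such elements.

20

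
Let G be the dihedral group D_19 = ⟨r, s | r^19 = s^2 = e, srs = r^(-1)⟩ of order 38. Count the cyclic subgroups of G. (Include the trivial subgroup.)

Group the elements of G by the cyclic subgroup they generate; each cyclic subgroup of order d accounts for φ(d) elements.
Cyclic subgroups by order — order 1: 1; order 2: 19; order 19: 1.
Total: 21.

21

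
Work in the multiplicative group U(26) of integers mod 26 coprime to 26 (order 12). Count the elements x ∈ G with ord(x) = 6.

The elements of order 6 are: 17, 23.
That's 2.

2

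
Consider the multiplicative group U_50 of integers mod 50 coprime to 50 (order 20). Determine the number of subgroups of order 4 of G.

1

|G| = 20 and 4 | 20, so subgroups of order 4 are possible by Lagrange.
The subgroups of order 4 are: {1, 7, 43, 49}.
So G has 1 subgroup of order 4.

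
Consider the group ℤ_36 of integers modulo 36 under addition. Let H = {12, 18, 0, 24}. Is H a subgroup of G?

No

Closure fails: 18 + 24 = 6 ∉ H. So H is not a subgroup.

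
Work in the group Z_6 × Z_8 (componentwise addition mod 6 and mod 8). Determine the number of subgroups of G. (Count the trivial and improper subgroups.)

22

|G| = 48, so by Lagrange every subgroup order divides 48. Divisors: 1, 2, 3, 4, 6, 8, 12, 16, 24, 48.
Subgroups by order — order 1: 1; order 2: 3; order 3: 1; order 4: 3; order 6: 3; order 8: 3; order 12: 3; order 16: 1; order 24: 3; order 48: 1.
Total: 1 + 3 + 1 + 3 + 3 + 3 + 3 + 1 + 3 + 1 = 22.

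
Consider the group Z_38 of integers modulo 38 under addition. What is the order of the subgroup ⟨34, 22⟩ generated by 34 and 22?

|⟨34⟩| = 19 and |⟨22⟩| = 19, so |H| is a multiple of lcm(19, 19) = 19 and divides |G| = 38.
Closing under the operation: H = {0, 2, 4, 6, 8, 10, 12, 14, 16, 18, 20, 22, 24, 26, 28, 30, 32, 34, 36}, so |H| = 19.

19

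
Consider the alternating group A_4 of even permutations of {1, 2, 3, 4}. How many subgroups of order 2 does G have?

3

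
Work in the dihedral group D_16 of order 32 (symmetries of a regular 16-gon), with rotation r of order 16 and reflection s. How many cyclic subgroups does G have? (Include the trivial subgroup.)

21

Group the elements of G by the cyclic subgroup they generate; each cyclic subgroup of order d accounts for φ(d) elements.
Cyclic subgroups by order — order 1: 1; order 2: 17; order 4: 1; order 8: 1; order 16: 1.
Total: 21.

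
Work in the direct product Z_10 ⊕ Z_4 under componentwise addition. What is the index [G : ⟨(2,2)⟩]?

|⟨(2,2)⟩| = 10 and |G| = 40.
By Lagrange, [G : H] = |G|/|H| = 40/10 = 4.

4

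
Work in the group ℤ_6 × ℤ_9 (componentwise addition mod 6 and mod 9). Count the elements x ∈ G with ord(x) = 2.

1

An element (a,b) has order lcm(ord(a), ord(b)); count pairs with lcm equal to 2.
Enumerating gives 1 such elements.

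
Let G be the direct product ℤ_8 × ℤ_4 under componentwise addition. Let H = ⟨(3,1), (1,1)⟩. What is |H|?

|⟨(3,1)⟩| = 8 and |⟨(1,1)⟩| = 8, so |H| is a multiple of lcm(8, 8) = 8 and divides |G| = 32.
Closing under the operation: H = {(0,0), (0,2), (1,1), (1,3), (2,0), (2,2), (3,1), (3,3), (4,0), (4,2), (5,1), (5,3), (6,0), (6,2), (7,1), (7,3)}, so |H| = 16.

16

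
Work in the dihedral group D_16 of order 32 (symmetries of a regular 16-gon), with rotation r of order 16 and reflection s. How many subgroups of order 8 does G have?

5

|G| = 32 and 8 | 32, so subgroups of order 8 are possible by Lagrange.
The subgroups of order 8 are: {e, r^2, r^4, r^6, r^8, r^10, r^12, r^14}; {e, r^4, r^8, r^12, r^2s, r^6s, r^10s, r^14s}; {e, r^4, r^8, r^12, r^3s, r^7s, r^11s, r^15s}; {e, r^4, r^8, r^12, s, r^4s, r^8s, r^12s}; … (5 in all).
So G has 5 subgroups of order 8.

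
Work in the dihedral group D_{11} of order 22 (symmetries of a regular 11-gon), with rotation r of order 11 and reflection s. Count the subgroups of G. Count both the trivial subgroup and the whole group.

14

|G| = 22, so by Lagrange every subgroup order divides 22. Divisors: 1, 2, 11, 22.
Subgroups by order — order 1: 1; order 2: 11; order 11: 1; order 22: 1.
Total: 1 + 11 + 1 + 1 = 14.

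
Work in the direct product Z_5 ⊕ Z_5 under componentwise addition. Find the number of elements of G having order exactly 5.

24

An element (a,b) has order lcm(ord(a), ord(b)); count pairs with lcm equal to 5.
Enumerating gives 24 such elements.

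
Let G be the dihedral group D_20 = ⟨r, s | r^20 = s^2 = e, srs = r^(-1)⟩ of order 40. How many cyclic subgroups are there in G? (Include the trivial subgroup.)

A cyclic subgroup of order d is generated by each of its φ(d) elements of order d, so the cyclic subgroups of order d number (#elements of order d)/φ(d).
Cyclic subgroups by order — order 1: 1; order 2: 21; order 4: 1; order 5: 1; order 10: 1; order 20: 1.
Total: 26.

26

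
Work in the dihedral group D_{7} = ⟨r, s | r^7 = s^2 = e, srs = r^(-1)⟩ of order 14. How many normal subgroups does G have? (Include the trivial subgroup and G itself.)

G has 10 subgroups. Checking conjugation-invariance by order — order 1: 1/1 normal; order 2: 0/7 normal; order 7: 1/1 normal; order 14: 1/1 normal.
Total normal subgroups: 3.

3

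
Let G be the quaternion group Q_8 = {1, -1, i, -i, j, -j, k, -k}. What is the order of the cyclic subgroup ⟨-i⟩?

4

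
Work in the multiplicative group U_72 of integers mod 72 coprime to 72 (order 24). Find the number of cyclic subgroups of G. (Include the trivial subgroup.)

A cyclic subgroup of order d is generated by each of its φ(d) elements of order d, so the cyclic subgroups of order d number (#elements of order d)/φ(d).
Cyclic subgroups by order — order 1: 1; order 2: 7; order 3: 1; order 6: 7.
Total: 16.

16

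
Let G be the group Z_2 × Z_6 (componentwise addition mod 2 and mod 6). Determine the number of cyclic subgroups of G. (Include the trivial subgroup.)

Each element a generates a cyclic subgroup ⟨a⟩; distinct elements may generate the same one (a cyclic group of order d has φ(d) generators).
Cyclic subgroups by order — order 1: 1; order 2: 3; order 3: 1; order 6: 3.
Total: 8.

8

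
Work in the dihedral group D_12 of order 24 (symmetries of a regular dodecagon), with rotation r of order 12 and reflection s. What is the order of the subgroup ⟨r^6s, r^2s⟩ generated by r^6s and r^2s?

6

|⟨r^6s⟩| = 2 and |⟨r^2s⟩| = 2, so |H| is a multiple of lcm(2, 2) = 2 and divides |G| = 24.
Closing under the operation: H = {e, r^4, r^8, r^2s, r^6s, r^10s}, so |H| = 6.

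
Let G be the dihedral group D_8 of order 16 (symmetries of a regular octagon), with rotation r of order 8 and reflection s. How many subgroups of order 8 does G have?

|G| = 16 and 8 | 16, so subgroups of order 8 are possible by Lagrange.
The subgroups of order 8 are: {e, r, r^2, r^3, r^4, r^5, r^6, r^7}; {e, r^2, r^4, r^6, s, r^2s, r^4s, r^6s}; {e, r^2, r^4, r^6, rs, r^3s, r^5s, r^7s}.
So G has 3 subgroups of order 8.

3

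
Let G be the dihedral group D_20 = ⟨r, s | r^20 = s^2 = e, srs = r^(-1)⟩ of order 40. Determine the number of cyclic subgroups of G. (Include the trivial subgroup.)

26

A cyclic subgroup of order d is generated by each of its φ(d) elements of order d, so the cyclic subgroups of order d number (#elements of order d)/φ(d).
Cyclic subgroups by order — order 1: 1; order 2: 21; order 4: 1; order 5: 1; order 10: 1; order 20: 1.
Total: 26.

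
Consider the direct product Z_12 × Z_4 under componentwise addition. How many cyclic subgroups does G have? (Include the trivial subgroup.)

20

Group the elements of G by the cyclic subgroup they generate; each cyclic subgroup of order d accounts for φ(d) elements.
Cyclic subgroups by order — order 1: 1; order 2: 3; order 3: 1; order 4: 6; order 6: 3; order 12: 6.
Total: 20.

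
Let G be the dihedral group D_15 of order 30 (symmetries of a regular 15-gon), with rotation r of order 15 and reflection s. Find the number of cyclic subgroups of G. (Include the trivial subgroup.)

19

Each element a generates a cyclic subgroup ⟨a⟩; distinct elements may generate the same one (a cyclic group of order d has φ(d) generators).
Cyclic subgroups by order — order 1: 1; order 2: 15; order 3: 1; order 5: 1; order 15: 1.
Total: 19.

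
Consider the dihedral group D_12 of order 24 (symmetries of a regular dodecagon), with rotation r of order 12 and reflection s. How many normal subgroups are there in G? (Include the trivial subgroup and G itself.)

G has 34 subgroups. Checking conjugation-invariance by order — order 1: 1/1 normal; order 2: 1/13 normal; order 3: 1/1 normal; order 4: 1/7 normal; order 6: 1/5 normal; order 8: 0/3 normal; order 12: 3/3 normal; order 24: 1/1 normal.
Total normal subgroups: 9.

9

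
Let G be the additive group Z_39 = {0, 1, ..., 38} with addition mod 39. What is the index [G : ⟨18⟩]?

|⟨18⟩| = 13 and |G| = 39.
By Lagrange, [G : H] = |G|/|H| = 39/13 = 3.

3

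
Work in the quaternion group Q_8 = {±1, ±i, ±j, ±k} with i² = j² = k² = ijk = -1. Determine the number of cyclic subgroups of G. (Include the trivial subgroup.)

A cyclic subgroup of order d is generated by each of its φ(d) elements of order d, so the cyclic subgroups of order d number (#elements of order d)/φ(d).
Cyclic subgroups by order — order 1: 1; order 2: 1; order 4: 3.
Total: 5.

5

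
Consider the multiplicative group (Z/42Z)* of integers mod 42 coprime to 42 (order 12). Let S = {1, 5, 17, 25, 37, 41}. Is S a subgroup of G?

Yes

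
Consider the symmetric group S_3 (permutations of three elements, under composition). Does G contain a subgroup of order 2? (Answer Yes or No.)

2 | 6. A subgroup of order 2 is {e, (1 2)}.

Yes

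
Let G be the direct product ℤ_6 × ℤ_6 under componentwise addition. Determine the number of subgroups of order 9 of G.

1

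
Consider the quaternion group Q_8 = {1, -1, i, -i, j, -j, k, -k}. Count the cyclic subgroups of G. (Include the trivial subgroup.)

Group the elements of G by the cyclic subgroup they generate; each cyclic subgroup of order d accounts for φ(d) elements.
Cyclic subgroups by order — order 1: 1; order 2: 1; order 4: 3.
Total: 5.

5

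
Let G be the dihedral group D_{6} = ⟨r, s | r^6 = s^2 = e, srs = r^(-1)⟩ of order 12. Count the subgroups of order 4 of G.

3

|G| = 12 and 4 | 12, so subgroups of order 4 are possible by Lagrange.
The subgroups of order 4 are: {e, r^3, r^2s, r^5s}; {e, r^3, s, r^3s}; {e, r^3, rs, r^4s}.
So G has 3 subgroups of order 4.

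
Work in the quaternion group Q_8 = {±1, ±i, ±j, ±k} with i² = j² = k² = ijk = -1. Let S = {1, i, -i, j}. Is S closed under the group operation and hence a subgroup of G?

No

j ∈ S but its inverse -j ∉ S, so S is not a subgroup.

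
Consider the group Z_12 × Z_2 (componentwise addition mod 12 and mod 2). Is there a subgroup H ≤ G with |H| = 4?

4 | 24. A subgroup of order 4 is {(0,0), (0,1), (6,0), (6,1)}.

Yes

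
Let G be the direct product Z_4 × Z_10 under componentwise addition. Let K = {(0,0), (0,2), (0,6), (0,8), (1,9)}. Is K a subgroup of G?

No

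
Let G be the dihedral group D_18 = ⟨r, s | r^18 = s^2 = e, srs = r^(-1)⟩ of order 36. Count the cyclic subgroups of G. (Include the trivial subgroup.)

Group the elements of G by the cyclic subgroup they generate; each cyclic subgroup of order d accounts for φ(d) elements.
Cyclic subgroups by order — order 1: 1; order 2: 19; order 3: 1; order 6: 1; order 9: 1; order 18: 1.
Total: 24.

24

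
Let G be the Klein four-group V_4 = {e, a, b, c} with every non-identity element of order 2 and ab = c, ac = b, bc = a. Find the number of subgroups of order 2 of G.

3

|G| = 4 and 2 | 4, so subgroups of order 2 are possible by Lagrange.
The subgroups of order 2 are: {e, a}; {e, b}; {e, c}.
So G has 3 subgroups of order 2.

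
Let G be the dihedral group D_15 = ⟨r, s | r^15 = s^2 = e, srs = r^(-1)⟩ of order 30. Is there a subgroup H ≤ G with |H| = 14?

14 does not divide |G| = 30, so by Lagrange no subgroup of order 14 exists.

No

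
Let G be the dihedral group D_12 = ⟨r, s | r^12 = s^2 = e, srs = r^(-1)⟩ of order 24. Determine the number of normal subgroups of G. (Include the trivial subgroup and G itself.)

9

G has 34 subgroups. Checking conjugation-invariance by order — order 1: 1/1 normal; order 2: 1/13 normal; order 3: 1/1 normal; order 4: 1/7 normal; order 6: 1/5 normal; order 8: 0/3 normal; order 12: 3/3 normal; order 24: 1/1 normal.
Total normal subgroups: 9.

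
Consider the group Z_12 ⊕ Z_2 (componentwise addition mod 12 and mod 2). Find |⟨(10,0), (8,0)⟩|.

|⟨(10,0)⟩| = 6 and |⟨(8,0)⟩| = 3, so |H| is a multiple of lcm(6, 3) = 6 and divides |G| = 24.
Closing under the operation: H = {(0,0), (2,0), (4,0), (6,0), (8,0), (10,0)}, so |H| = 6.

6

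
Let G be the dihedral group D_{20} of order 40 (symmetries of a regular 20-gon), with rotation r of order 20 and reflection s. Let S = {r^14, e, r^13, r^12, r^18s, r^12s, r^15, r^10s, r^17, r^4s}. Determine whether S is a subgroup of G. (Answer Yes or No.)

No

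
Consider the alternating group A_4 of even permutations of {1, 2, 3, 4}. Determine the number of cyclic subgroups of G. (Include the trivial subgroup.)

8

Each element a generates a cyclic subgroup ⟨a⟩; distinct elements may generate the same one (a cyclic group of order d has φ(d) generators).
Cyclic subgroups by order — order 1: 1; order 2: 3; order 3: 4.
Total: 8.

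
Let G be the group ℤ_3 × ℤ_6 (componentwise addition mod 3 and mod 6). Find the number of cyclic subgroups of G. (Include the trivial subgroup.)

10

Group the elements of G by the cyclic subgroup they generate; each cyclic subgroup of order d accounts for φ(d) elements.
Cyclic subgroups by order — order 1: 1; order 2: 1; order 3: 4; order 6: 4.
Total: 10.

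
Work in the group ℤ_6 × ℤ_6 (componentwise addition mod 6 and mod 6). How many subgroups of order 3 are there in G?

4

|G| = 36 and 3 | 36, so subgroups of order 3 are possible by Lagrange.
The subgroups of order 3 are: {(0,0), (0,2), (0,4)}; {(0,0), (2,0), (4,0)}; {(0,0), (2,2), (4,4)}; {(0,0), (2,4), (4,2)}.
So G has 4 subgroups of order 3.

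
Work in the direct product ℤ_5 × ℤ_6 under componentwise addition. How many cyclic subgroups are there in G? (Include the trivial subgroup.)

8

Group the elements of G by the cyclic subgroup they generate; each cyclic subgroup of order d accounts for φ(d) elements.
Cyclic subgroups by order — order 1: 1; order 2: 1; order 3: 1; order 5: 1; order 6: 1; order 10: 1; order 15: 1; order 30: 1.
Total: 8.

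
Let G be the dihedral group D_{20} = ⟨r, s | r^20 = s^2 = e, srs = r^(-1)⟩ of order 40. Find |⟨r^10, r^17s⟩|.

4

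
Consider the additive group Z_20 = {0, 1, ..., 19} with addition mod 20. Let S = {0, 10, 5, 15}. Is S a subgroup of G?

Yes

|S| = 4 divides |G| = 20, consistent with Lagrange.
S contains the identity, every element's inverse is in S, and S is closed under +: it is a subgroup.
In fact S = ⟨5⟩.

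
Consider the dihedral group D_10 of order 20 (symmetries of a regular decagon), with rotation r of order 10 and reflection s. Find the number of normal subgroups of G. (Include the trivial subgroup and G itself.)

7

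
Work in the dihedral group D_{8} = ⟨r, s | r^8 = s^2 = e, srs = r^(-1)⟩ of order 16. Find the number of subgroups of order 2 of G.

|G| = 16 and 2 | 16, so subgroups of order 2 are possible by Lagrange.
The subgroups of order 2 are: {e, r^2s}; {e, r^3s}; {e, r^4}; {e, r^4s}; … (9 in all).
So G has 9 subgroups of order 2.

9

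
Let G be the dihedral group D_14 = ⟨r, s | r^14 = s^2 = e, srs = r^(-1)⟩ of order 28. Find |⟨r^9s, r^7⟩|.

|⟨r^9s⟩| = 2 and |⟨r^7⟩| = 2, so |H| is a multiple of lcm(2, 2) = 2 and divides |G| = 28.
Closing under the operation: H = {e, r^7, r^2s, r^9s}, so |H| = 4.

4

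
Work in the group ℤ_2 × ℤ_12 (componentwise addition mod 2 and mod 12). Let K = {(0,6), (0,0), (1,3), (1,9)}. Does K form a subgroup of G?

|K| = 4 divides |G| = 24, consistent with Lagrange.
K contains the identity, every element's inverse is in K, and K is closed under +: it is a subgroup.
In fact K = ⟨(1,9)⟩.

Yes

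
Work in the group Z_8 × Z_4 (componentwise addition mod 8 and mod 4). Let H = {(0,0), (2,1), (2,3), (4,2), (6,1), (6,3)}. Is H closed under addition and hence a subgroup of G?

No

|H| = 6 does not divide |G| = 32, so by Lagrange H is not a subgroup.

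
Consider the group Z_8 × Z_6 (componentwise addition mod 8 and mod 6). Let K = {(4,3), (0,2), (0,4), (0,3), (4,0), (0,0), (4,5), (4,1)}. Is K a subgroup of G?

No

Closure fails: (4,0) + (0,4) = (4,4) ∉ K. So K is not a subgroup.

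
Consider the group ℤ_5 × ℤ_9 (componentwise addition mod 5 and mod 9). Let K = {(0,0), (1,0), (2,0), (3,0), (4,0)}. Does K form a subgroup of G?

Yes

|K| = 5 divides |G| = 45, consistent with Lagrange.
K contains the identity, every element's inverse is in K, and K is closed under +: it is a subgroup.
In fact K = ⟨(4,0)⟩.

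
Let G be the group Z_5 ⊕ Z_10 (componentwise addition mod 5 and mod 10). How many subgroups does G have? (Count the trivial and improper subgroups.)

16

|G| = 50, so by Lagrange every subgroup order divides 50. Divisors: 1, 2, 5, 10, 25, 50.
Subgroups by order — order 1: 1; order 2: 1; order 5: 6; order 10: 6; order 25: 1; order 50: 1.
Total: 1 + 1 + 6 + 6 + 1 + 1 = 16.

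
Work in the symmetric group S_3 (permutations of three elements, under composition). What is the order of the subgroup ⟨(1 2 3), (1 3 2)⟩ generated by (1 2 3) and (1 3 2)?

|⟨(1 2 3)⟩| = 3 and |⟨(1 3 2)⟩| = 3, so |H| is a multiple of lcm(3, 3) = 3 and divides |G| = 6.
Closing under the operation: H = {e, (1 2 3), (1 3 2)}, so |H| = 3.

3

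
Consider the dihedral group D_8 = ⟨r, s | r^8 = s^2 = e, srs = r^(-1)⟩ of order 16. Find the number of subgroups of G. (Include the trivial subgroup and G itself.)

19

|G| = 16, so by Lagrange every subgroup order divides 16. Divisors: 1, 2, 4, 8, 16.
Subgroups by order — order 1: 1; order 2: 9; order 4: 5; order 8: 3; order 16: 1.
Total: 1 + 9 + 5 + 3 + 1 = 19.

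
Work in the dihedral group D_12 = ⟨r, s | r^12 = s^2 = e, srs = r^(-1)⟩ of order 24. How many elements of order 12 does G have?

4

The elements of order 12 are: r, r^5, r^7, r^11.
That's 4.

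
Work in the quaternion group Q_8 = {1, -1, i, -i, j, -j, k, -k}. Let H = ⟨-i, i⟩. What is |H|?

4

|⟨-i⟩| = 4 and |⟨i⟩| = 4, so |H| is a multiple of lcm(4, 4) = 4 and divides |G| = 8.
Closing under the operation: H = {1, -1, i, -i}, so |H| = 4.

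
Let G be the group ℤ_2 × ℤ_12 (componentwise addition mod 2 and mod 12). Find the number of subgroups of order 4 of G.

3

|G| = 24 and 4 | 24, so subgroups of order 4 are possible by Lagrange.
The subgroups of order 4 are: {(0,0), (0,3), (0,6), (0,9)}; {(0,0), (0,6), (1,0), (1,6)}; {(0,0), (0,6), (1,3), (1,9)}.
So G has 3 subgroups of order 4.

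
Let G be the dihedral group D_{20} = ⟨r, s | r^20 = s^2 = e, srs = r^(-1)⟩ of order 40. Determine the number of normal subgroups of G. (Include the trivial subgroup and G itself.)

9

G has 48 subgroups. Checking conjugation-invariance by order — order 1: 1/1 normal; order 2: 1/21 normal; order 4: 1/11 normal; order 5: 1/1 normal; order 8: 0/5 normal; order 10: 1/5 normal; order 20: 3/3 normal; order 40: 1/1 normal.
Total normal subgroups: 9.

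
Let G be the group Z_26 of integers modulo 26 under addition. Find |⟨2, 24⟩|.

13

|⟨2⟩| = 13 and |⟨24⟩| = 13, so |H| is a multiple of lcm(13, 13) = 13 and divides |G| = 26.
Closing under the operation: H = {0, 2, 4, 6, 8, 10, 12, 14, 16, 18, 20, 22, 24}, so |H| = 13.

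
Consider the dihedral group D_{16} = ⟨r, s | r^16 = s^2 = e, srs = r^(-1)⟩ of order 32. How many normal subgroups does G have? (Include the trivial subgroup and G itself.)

G has 36 subgroups. Checking conjugation-invariance by order — order 1: 1/1 normal; order 2: 1/17 normal; order 4: 1/9 normal; order 8: 1/5 normal; order 16: 3/3 normal; order 32: 1/1 normal.
Total normal subgroups: 8.

8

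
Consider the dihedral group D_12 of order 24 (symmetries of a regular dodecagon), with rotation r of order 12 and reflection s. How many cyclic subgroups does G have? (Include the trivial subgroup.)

18

A cyclic subgroup of order d is generated by each of its φ(d) elements of order d, so the cyclic subgroups of order d number (#elements of order d)/φ(d).
Cyclic subgroups by order — order 1: 1; order 2: 13; order 3: 1; order 4: 1; order 6: 1; order 12: 1.
Total: 18.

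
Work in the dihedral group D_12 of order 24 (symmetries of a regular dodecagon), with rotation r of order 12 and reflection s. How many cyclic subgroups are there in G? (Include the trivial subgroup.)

18

A cyclic subgroup of order d is generated by each of its φ(d) elements of order d, so the cyclic subgroups of order d number (#elements of order d)/φ(d).
Cyclic subgroups by order — order 1: 1; order 2: 13; order 3: 1; order 4: 1; order 6: 1; order 12: 1.
Total: 18.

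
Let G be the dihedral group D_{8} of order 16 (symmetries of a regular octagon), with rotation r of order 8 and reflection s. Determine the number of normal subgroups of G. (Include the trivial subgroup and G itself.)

G has 19 subgroups. Checking conjugation-invariance by order — order 1: 1/1 normal; order 2: 1/9 normal; order 4: 1/5 normal; order 8: 3/3 normal; order 16: 1/1 normal.
Total normal subgroups: 7.

7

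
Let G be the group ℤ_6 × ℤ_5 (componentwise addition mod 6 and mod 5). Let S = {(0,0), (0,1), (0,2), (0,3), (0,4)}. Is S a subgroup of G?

Yes

|S| = 5 divides |G| = 30, consistent with Lagrange.
S contains the identity, every element's inverse is in S, and S is closed under +: it is a subgroup.
In fact S = ⟨(0,1)⟩.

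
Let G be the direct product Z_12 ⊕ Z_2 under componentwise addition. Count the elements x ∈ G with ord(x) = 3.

2

An element (a,b) has order lcm(ord(a), ord(b)); count pairs with lcm equal to 3.
Enumerating gives 2 such elements.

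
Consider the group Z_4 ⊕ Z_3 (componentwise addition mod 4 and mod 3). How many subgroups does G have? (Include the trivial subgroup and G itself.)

|G| = 12, so by Lagrange every subgroup order divides 12. Divisors: 1, 2, 3, 4, 6, 12.
Subgroups by order — order 1: 1; order 2: 1; order 3: 1; order 4: 1; order 6: 1; order 12: 1.
Total: 1 + 1 + 1 + 1 + 1 + 1 = 6.

6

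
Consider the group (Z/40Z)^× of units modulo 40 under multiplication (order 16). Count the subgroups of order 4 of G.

11

|G| = 16 and 4 | 16, so subgroups of order 4 are possible by Lagrange.
The subgroups of order 4 are: {1, 9, 11, 19}; {1, 11, 21, 31}; {1, 11, 29, 39}; {1, 9, 13, 37}; … (11 in all).
So G has 11 subgroups of order 4.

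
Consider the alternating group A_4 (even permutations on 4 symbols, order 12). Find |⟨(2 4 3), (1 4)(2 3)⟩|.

|⟨(2 4 3)⟩| = 3 and |⟨(1 4)(2 3)⟩| = 2, so |H| is a multiple of lcm(3, 2) = 6 and divides |G| = 12.
Closing {(2 4 3), (1 4)(2 3)} under the group operation gives all of G, so |H| = 12.

12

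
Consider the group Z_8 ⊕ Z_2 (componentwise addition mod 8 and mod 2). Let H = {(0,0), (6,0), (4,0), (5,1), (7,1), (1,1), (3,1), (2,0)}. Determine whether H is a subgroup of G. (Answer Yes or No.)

|H| = 8 divides |G| = 16, consistent with Lagrange.
H contains the identity, every element's inverse is in H, and H is closed under +: it is a subgroup.
In fact H = ⟨(7,1)⟩.

Yes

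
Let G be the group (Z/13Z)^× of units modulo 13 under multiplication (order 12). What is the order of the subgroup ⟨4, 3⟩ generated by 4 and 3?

6

|⟨4⟩| = 6 and |⟨3⟩| = 3, so |H| is a multiple of lcm(6, 3) = 6 and divides |G| = 12.
Closing under the operation: H = {1, 3, 4, 9, 10, 12}, so |H| = 6.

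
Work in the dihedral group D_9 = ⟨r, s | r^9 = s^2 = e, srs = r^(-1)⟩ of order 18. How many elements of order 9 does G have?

The elements of order 9 are: r, r^2, r^4, r^5, r^7, r^8.
That's 6.

6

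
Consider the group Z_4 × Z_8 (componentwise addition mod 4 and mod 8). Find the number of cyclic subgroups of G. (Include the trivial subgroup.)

14

Group the elements of G by the cyclic subgroup they generate; each cyclic subgroup of order d accounts for φ(d) elements.
Cyclic subgroups by order — order 1: 1; order 2: 3; order 4: 6; order 8: 4.
Total: 14.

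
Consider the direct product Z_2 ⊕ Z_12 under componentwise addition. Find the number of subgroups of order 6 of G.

3

|G| = 24 and 6 | 24, so subgroups of order 6 are possible by Lagrange.
The subgroups of order 6 are: {(0,0), (0,2), (0,4), (0,6), (0,8), (0,10)}; {(0,0), (0,4), (0,8), (1,0), (1,4), (1,8)}; {(0,0), (0,4), (0,8), (1,2), (1,6), (1,10)}.
So G has 3 subgroups of order 6.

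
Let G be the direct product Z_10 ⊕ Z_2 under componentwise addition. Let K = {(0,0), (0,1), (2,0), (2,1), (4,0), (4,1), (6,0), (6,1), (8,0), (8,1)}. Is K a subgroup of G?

|K| = 10 divides |G| = 20, consistent with Lagrange.
K contains the identity, every element's inverse is in K, and K is closed under +: it is a subgroup.
In fact K = ⟨(2,1)⟩.

Yes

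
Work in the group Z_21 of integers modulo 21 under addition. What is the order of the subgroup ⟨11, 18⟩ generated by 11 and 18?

21

|⟨11⟩| = 21 and |⟨18⟩| = 7, so |H| is a multiple of lcm(21, 7) = 21 and divides |G| = 21.
Closing {11, 18} under the group operation gives all of G, so |H| = 21.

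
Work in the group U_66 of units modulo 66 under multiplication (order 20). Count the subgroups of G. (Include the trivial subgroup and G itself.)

10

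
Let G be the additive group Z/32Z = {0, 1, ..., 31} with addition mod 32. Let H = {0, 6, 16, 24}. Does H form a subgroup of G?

No

6 ∈ H but its inverse 26 ∉ H, so H is not a subgroup.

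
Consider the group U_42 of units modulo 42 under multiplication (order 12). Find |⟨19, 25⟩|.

|⟨19⟩| = 6 and |⟨25⟩| = 3, so |H| is a multiple of lcm(6, 3) = 6 and divides |G| = 12.
Closing under the operation: H = {1, 13, 19, 25, 31, 37}, so |H| = 6.

6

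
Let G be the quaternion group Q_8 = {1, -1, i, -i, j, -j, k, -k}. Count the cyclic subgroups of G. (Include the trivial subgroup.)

5

Each element a generates a cyclic subgroup ⟨a⟩; distinct elements may generate the same one (a cyclic group of order d has φ(d) generators).
Cyclic subgroups by order — order 1: 1; order 2: 1; order 4: 3.
Total: 5.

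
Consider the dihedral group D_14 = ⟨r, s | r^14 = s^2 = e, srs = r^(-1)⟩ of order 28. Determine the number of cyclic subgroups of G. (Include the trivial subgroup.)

Group the elements of G by the cyclic subgroup they generate; each cyclic subgroup of order d accounts for φ(d) elements.
Cyclic subgroups by order — order 1: 1; order 2: 15; order 7: 1; order 14: 1.
Total: 18.

18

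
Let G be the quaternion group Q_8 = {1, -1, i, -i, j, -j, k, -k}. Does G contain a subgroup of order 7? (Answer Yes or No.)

7 does not divide |G| = 8, so by Lagrange no subgroup of order 7 exists.

No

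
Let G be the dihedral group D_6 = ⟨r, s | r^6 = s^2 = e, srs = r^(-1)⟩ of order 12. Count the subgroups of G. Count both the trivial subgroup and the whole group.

|G| = 12, so by Lagrange every subgroup order divides 12. Divisors: 1, 2, 3, 4, 6, 12.
Subgroups by order — order 1: 1; order 2: 7; order 3: 1; order 4: 3; order 6: 3; order 12: 1.
Total: 1 + 7 + 1 + 3 + 3 + 1 = 16.

16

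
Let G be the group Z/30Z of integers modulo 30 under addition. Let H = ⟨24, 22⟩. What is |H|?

|⟨24⟩| = 5 and |⟨22⟩| = 15, so |H| is a multiple of lcm(5, 15) = 15 and divides |G| = 30.
Closing under the operation: H = {0, 2, 4, 6, 8, 10, 12, 14, 16, 18, 20, 22, 24, 26, 28}, so |H| = 15.

15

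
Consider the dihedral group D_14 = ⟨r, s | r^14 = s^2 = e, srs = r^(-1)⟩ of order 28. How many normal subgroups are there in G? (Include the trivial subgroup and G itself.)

G has 28 subgroups. Checking conjugation-invariance by order — order 1: 1/1 normal; order 2: 1/15 normal; order 4: 0/7 normal; order 7: 1/1 normal; order 14: 3/3 normal; order 28: 1/1 normal.
Total normal subgroups: 7.

7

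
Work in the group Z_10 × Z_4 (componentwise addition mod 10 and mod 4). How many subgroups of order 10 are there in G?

|G| = 40 and 10 | 40, so subgroups of order 10 are possible by Lagrange.
The subgroups of order 10 are: {(0,0), (0,2), (2,0), (2,2), (4,0), (4,2), (6,0), (6,2), (8,0), (8,2)}; {(0,0), (1,0), (2,0), (3,0), (4,0), (5,0), (6,0), (7,0), (8,0), (9,0)}; {(0,0), (1,2), (2,0), (3,2), (4,0), (5,2), (6,0), (7,2), (8,0), (9,2)}.
So G has 3 subgroups of order 10.

3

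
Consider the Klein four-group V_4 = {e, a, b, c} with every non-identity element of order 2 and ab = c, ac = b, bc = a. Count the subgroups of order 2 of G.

3

|G| = 4 and 2 | 4, so subgroups of order 2 are possible by Lagrange.
The subgroups of order 2 are: {e, a}; {e, b}; {e, c}.
So G has 3 subgroups of order 2.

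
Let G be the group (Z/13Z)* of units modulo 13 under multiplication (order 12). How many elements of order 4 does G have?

2

The elements of order 4 are: 5, 8.
That's 2.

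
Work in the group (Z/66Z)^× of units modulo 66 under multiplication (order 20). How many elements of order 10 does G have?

Enumerating element orders in G gives 12 elements of order 10.

12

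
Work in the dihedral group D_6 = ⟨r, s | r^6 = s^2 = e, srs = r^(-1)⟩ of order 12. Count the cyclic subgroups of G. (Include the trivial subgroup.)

Each element a generates a cyclic subgroup ⟨a⟩; distinct elements may generate the same one (a cyclic group of order d has φ(d) generators).
Cyclic subgroups by order — order 1: 1; order 2: 7; order 3: 1; order 6: 1.
Total: 10.

10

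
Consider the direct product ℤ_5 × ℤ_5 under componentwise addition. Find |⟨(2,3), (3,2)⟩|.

|⟨(2,3)⟩| = 5 and |⟨(3,2)⟩| = 5, so |H| is a multiple of lcm(5, 5) = 5 and divides |G| = 25.
Closing under the operation: H = {(0,0), (1,4), (2,3), (3,2), (4,1)}, so |H| = 5.

5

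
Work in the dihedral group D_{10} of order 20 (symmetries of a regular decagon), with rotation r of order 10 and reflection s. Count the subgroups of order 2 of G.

11

|G| = 20 and 2 | 20, so subgroups of order 2 are possible by Lagrange.
The subgroups of order 2 are: {e, r^2s}; {e, r^3s}; {e, r^4s}; {e, r^5}; … (11 in all).
So G has 11 subgroups of order 2.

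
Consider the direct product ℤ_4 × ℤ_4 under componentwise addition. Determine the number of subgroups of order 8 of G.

3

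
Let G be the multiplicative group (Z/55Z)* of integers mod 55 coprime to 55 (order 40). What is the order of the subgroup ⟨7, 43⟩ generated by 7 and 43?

20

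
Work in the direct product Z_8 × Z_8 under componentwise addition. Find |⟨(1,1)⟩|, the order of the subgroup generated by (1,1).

The order of (1,1) in Z_8 × Z_8 is lcm(ord(1) in Z_8, ord(1) in Z_8).
ord(1) = 8 and ord(1) = 8, so |⟨(1,1)⟩| = lcm(8, 8) = 8.

8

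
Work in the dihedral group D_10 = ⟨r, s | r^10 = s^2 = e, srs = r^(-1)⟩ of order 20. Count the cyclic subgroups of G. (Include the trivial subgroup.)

Group the elements of G by the cyclic subgroup they generate; each cyclic subgroup of order d accounts for φ(d) elements.
Cyclic subgroups by order — order 1: 1; order 2: 11; order 5: 1; order 10: 1.
Total: 14.

14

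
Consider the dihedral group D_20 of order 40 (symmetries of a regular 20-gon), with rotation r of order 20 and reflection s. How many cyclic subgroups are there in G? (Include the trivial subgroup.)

26

A cyclic subgroup of order d is generated by each of its φ(d) elements of order d, so the cyclic subgroups of order d number (#elements of order d)/φ(d).
Cyclic subgroups by order — order 1: 1; order 2: 21; order 4: 1; order 5: 1; order 10: 1; order 20: 1.
Total: 26.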